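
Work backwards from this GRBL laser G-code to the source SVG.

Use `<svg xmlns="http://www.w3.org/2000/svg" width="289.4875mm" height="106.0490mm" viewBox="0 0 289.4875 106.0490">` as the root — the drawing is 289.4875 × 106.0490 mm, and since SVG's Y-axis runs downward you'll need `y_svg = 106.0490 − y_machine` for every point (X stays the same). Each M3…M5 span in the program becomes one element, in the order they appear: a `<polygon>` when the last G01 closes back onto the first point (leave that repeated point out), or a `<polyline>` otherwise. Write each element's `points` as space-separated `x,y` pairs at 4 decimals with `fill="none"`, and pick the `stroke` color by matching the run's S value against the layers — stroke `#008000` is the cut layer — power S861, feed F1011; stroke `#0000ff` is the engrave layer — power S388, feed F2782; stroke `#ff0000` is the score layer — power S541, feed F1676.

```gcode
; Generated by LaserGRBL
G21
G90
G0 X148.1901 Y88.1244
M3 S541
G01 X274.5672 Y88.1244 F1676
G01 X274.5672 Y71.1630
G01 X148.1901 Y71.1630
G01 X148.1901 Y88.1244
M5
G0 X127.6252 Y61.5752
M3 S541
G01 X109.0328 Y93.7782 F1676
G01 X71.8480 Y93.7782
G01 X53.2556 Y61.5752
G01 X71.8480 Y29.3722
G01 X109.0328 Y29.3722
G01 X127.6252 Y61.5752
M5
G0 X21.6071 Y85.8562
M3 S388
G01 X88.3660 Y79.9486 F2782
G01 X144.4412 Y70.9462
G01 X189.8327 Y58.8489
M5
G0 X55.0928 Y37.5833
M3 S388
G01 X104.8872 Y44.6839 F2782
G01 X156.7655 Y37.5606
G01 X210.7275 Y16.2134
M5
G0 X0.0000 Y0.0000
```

<svg xmlns="http://www.w3.org/2000/svg" width="289.4875mm" height="106.0490mm" viewBox="0 0 289.4875 106.0490">
  <polygon points="148.1901,17.9246 274.5672,17.9246 274.5672,34.8860 148.1901,34.8860" fill="none" stroke="#ff0000"/>
  <polygon points="127.6252,44.4738 109.0328,12.2708 71.8480,12.2708 53.2556,44.4738 71.8480,76.6768 109.0328,76.6768" fill="none" stroke="#ff0000"/>
  <polyline points="21.6071,20.1928 88.3660,26.1004 144.4412,35.1028 189.8327,47.2001" fill="none" stroke="#0000ff"/>
  <polyline points="55.0928,68.4657 104.8872,61.3651 156.7655,68.4884 210.7275,89.8356" fill="none" stroke="#0000ff"/>
</svg>

Machine Y-up, SVG Y-down with viewBox height 106.0490, so y_svg = 106.0490 − y_machine; X carries over.

Run 1: the run's S541 means `#ff0000` (score). The run returns to its start, so emit a `<polygon>` with points (Y-flipped): 148.1901,17.9246 274.5672,17.9246 274.5672,34.8860 148.1901,34.8860.

Run 2: the run's S541 means `#ff0000` (score). The run returns to its start, so emit a `<polygon>` with points (Y-flipped): 127.6252,44.4738 109.0328,12.2708 71.8480,12.2708 53.2556,44.4738 71.8480,76.6768 109.0328,76.6768.

Run 3: the run's S388 means `#0000ff` (engrave). The run is open, so emit a `<polyline>` with points (Y-flipped): 21.6071,20.1928 88.3660,26.1004 144.4412,35.1028 189.8327,47.2001.

Run 4: S388 ⇒ engrave layer `#0000ff`. The run is open, so emit a `<polyline>` with points (Y-flipped): 55.0928,68.4657 104.8872,61.3651 156.7655,68.4884 210.7275,89.8356.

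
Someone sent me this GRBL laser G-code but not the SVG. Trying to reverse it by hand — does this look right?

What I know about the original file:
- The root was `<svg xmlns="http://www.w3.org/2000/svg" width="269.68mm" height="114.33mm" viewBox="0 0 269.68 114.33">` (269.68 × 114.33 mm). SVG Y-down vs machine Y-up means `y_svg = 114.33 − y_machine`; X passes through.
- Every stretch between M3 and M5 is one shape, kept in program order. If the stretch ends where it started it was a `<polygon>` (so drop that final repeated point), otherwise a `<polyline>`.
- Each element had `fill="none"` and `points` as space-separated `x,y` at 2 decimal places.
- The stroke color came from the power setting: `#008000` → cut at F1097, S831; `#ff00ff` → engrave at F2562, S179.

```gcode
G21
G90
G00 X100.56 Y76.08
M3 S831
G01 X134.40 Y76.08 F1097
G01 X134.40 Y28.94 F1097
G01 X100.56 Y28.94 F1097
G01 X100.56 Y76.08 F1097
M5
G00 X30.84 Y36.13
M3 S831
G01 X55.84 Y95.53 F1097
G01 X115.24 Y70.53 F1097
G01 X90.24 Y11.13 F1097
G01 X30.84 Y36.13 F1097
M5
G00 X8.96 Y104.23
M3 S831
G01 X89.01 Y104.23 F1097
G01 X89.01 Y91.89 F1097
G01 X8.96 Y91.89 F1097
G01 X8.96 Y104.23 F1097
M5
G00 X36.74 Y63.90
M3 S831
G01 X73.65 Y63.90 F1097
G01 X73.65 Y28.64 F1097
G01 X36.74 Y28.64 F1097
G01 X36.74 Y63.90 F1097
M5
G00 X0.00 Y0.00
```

<svg xmlns="http://www.w3.org/2000/svg" width="269.68mm" height="114.33mm" viewBox="0 0 269.68 114.33">
  <polygon points="100.56,38.25 134.40,38.25 134.40,85.39 100.56,85.39" fill="none" stroke="#008000"/>
  <polygon points="30.84,78.20 55.84,18.80 115.24,43.80 90.24,103.20" fill="none" stroke="#008000"/>
  <polygon points="8.96,10.10 89.01,10.10 89.01,22.44 8.96,22.44" fill="none" stroke="#008000"/>
  <polygon points="36.74,50.43 73.65,50.43 73.65,85.69 36.74,85.69" fill="none" stroke="#008000"/>
</svg>

y_svg = 114.33 − y_m. Every run uses S831, so all elements get stroke `#008000` (cut).

[1] closed run; points: 100.56,38.25 134.40,38.25 134.40,85.39 100.56,85.39

[2] closed run; points: 30.84,78.20 55.84,18.80 115.24,43.80 90.24,103.20

[3] closed run; points: 8.96,10.10 89.01,10.10 89.01,22.44 8.96,22.44

[4] closed run; points: 36.74,50.43 73.65,50.43 73.65,85.69 36.74,85.69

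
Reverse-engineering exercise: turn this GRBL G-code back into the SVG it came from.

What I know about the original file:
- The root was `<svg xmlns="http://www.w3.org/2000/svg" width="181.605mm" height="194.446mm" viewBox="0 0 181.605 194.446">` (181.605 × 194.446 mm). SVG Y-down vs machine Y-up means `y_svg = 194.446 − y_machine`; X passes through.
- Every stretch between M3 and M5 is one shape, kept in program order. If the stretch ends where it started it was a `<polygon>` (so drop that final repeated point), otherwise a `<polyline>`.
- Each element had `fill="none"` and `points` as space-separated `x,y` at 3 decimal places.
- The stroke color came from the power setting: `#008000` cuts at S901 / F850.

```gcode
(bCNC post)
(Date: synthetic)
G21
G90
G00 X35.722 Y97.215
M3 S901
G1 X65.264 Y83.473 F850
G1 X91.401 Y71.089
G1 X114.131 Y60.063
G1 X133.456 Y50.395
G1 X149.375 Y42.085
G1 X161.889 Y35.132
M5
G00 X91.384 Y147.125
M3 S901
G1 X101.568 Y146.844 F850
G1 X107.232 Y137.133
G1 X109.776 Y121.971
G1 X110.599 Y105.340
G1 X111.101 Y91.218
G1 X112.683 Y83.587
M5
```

<svg xmlns="http://www.w3.org/2000/svg" width="181.605mm" height="194.446mm" viewBox="0 0 181.605 194.446">
  <polyline points="35.722,97.231 65.264,110.973 91.401,123.357 114.131,134.383 133.456,144.051 149.375,152.361 161.889,159.314" fill="none" stroke="#008000"/>
  <polyline points="91.384,47.321 101.568,47.602 107.232,57.313 109.776,72.475 110.599,89.106 111.101,103.228 112.683,110.859" fill="none" stroke="#008000"/>
</svg>

Each laser-on run becomes one SVG element. Flip Y back into SVG space with y_svg = 194.446 − y_machine. Every run uses S901, so all elements get stroke `#008000` (cut).

Run 1: The run is open, so emit a `<polyline>` with points (Y-flipped): 35.722,97.231 65.264,110.973 91.401,123.357 114.131,134.383 133.456,144.051 149.375,152.361 161.889,159.314.

Run 2: The run is open, so emit a `<polyline>` with points (Y-flipped): 91.384,47.321 101.568,47.602 107.232,57.313 109.776,72.475 110.599,89.106 111.101,103.228 112.683,110.859.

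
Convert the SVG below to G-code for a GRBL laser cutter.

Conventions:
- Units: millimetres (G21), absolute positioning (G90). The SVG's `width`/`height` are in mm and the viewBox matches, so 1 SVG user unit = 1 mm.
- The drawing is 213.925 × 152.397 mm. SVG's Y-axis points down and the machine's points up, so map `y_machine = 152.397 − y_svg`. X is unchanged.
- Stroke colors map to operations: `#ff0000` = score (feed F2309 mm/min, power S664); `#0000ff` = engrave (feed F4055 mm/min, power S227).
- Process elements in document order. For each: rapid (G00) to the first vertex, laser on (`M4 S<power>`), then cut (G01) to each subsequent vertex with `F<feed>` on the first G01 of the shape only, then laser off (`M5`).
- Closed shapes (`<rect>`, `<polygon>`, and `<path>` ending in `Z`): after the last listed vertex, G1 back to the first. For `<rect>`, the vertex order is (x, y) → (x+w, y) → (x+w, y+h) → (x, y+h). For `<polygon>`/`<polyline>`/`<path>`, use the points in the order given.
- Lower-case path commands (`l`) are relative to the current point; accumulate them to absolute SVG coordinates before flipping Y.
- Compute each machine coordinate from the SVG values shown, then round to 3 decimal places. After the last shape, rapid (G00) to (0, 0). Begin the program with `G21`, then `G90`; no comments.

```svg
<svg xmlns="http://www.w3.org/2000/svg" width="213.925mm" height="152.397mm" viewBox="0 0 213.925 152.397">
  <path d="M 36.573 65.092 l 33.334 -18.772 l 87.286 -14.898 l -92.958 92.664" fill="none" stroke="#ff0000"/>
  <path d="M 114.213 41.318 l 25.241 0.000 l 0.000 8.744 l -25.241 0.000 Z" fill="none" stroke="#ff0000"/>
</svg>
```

Since the viewBox matches the mm dimensions, user units are millimetres directly. The only transform is the Y-flip y_m = 152.397 − y_svg.

Shape 1 is a open polyline drawn with `<path>`. Its stroke #ff0000 means score at S664, F2309. After flipping Y the toolpath is (36.573,87.305) → (69.907,106.077) → (157.193,120.975) → (64.235,28.311).

Shape 2 is a rectangle drawn with `<path>`. Its stroke #ff0000 means score at S664, F2309. After flipping Y the toolpath is (114.213,111.079) → (139.454,111.079) → (139.454,102.335) → (114.213,102.335) → (114.213,111.079), returning to the start.

G21
G90
G00 X36.573 Y87.305
M4 S664
G01 X69.907 Y106.077 F2309
G01 X157.193 Y120.975
G01 X64.235 Y28.311
M5
G00 X114.213 Y111.079
M4 S664
G01 X139.454 Y111.079 F2309
G01 X139.454 Y102.335
G01 X114.213 Y102.335
G01 X114.213 Y111.079
M5
G00 X0.000 Y0.000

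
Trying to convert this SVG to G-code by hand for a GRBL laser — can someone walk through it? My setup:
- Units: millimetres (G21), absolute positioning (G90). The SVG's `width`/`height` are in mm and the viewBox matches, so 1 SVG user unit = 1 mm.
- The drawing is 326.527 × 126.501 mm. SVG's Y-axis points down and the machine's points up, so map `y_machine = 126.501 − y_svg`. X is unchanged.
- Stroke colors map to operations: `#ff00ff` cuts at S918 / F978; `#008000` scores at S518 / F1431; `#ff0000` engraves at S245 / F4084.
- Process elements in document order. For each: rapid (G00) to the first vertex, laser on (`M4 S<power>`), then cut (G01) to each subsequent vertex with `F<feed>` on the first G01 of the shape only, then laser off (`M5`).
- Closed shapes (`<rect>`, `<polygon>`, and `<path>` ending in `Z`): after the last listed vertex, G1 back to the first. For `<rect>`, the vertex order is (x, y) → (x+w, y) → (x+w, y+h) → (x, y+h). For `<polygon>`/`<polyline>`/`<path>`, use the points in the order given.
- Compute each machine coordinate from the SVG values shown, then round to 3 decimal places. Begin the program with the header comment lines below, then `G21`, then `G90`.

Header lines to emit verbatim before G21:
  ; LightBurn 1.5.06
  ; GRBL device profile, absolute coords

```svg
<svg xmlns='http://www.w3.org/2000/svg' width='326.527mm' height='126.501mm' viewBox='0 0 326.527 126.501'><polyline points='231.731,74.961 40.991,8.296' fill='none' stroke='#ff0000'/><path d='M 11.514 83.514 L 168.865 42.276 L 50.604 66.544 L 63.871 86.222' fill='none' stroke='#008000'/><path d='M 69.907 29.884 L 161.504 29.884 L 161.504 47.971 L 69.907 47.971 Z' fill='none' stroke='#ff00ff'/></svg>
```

; LightBurn 1.5.06
; GRBL device profile, absolute coords
G21
G90
G00 X231.731 Y51.540
M4 S245
G01 X40.991 Y118.205 F4084
M5
G00 X11.514 Y42.987
M4 S518
G01 X168.865 Y84.225 F1431
G01 X50.604 Y59.957
G01 X63.871 Y40.279
M5
G00 X69.907 Y96.617
M4 S918
G01 X161.504 Y96.617 F978
G01 X161.504 Y78.530
G01 X69.907 Y78.530
G01 X69.907 Y96.617
M5

viewBox `0 0 326.527 126.501` with mm width/height → 1 unit = 1 mm. Flip: y_m = 126.501 − y_svg.

**Shape 1** — `<polyline>` line segment, stroke `#ff0000` → engrave (S245, F4084). Machine vertices: (231.731,51.540) → (40.991,118.205). Open path.

**Shape 2** — `<path>` open polyline, stroke `#008000` → score (S518, F1431). Machine vertices: (11.514,42.987) → (168.865,84.225) → (50.604,59.957) → (63.871,40.279). Open path.

**Shape 3** — `<path>` rectangle, stroke `#ff00ff` → cut (S918, F978). Machine vertices: (69.907,96.617) → (161.504,96.617) → (161.504,78.530) → (69.907,78.530) → (69.907,96.617). Closed: final G1 returns to the first vertex.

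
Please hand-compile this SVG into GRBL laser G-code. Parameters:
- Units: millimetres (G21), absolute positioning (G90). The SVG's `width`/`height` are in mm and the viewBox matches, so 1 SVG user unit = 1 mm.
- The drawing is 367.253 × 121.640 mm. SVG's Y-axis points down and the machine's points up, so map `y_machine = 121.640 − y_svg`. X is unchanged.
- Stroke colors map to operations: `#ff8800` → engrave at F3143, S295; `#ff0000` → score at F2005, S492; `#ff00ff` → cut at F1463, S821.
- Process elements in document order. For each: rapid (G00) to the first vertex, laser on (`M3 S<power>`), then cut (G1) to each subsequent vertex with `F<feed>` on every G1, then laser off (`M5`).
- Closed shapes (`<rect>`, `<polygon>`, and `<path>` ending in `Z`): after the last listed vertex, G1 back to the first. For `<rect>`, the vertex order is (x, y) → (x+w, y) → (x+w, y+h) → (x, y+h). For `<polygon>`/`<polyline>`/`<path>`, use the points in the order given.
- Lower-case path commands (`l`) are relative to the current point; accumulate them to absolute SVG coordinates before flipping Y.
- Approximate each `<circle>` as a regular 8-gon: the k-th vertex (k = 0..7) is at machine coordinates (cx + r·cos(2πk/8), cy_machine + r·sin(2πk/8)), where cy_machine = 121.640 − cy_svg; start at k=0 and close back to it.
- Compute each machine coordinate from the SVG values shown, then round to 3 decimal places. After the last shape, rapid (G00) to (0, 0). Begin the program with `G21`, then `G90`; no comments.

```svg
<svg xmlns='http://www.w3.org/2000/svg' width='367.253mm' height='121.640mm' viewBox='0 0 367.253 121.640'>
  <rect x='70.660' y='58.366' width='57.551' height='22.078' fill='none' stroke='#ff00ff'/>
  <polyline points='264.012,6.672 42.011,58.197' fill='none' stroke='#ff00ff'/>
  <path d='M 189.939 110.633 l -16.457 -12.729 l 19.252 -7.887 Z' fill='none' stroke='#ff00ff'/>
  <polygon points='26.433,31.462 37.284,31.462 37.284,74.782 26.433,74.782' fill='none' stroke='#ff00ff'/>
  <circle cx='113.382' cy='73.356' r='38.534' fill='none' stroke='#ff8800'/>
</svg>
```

G21
G90
G00 X70.660 Y63.274
M3 S821
G1 X128.211 Y63.274 F1463
G1 X128.211 Y41.196 F1463
G1 X70.660 Y41.196 F1463
G1 X70.660 Y63.274 F1463
M5
G00 X264.012 Y114.968
M3 S821
G1 X42.011 Y63.443 F1463
M5
G00 X189.939 Y11.007
M3 S821
G1 X173.482 Y23.736 F1463
G1 X192.734 Y31.623 F1463
G1 X189.939 Y11.007 F1463
M5
G00 X26.433 Y90.178
M3 S821
G1 X37.284 Y90.178 F1463
G1 X37.284 Y46.858 F1463
G1 X26.433 Y46.858 F1463
G1 X26.433 Y90.178 F1463
M5
G00 X151.916 Y48.284
M3 S295
G1 X140.630 Y75.532 F3143
G1 X113.382 Y86.818 F3143
G1 X86.134 Y75.532 F3143
G1 X74.848 Y48.284 F3143
G1 X86.134 Y21.036 F3143
G1 X113.382 Y9.750 F3143
G1 X140.630 Y21.036 F3143
G1 X151.916 Y48.284 F3143
M5
G00 X0.000 Y0.000

1 u = 1 mm; y_m = 121.640 − y.

[1] `<rect>` rectangle, #ff00ff→cut S821 F1463: (70.660,63.274) → (128.211,63.274) → (128.211,41.196) → (70.660,41.196) → (70.660,63.274) (closed)

[2] `<polyline>` line segment, #ff00ff→cut S821 F1463: (264.012,114.968) → (42.011,63.443)

[3] `<path>` regular polygon, #ff00ff→cut S821 F1463: (189.939,11.007) → (173.482,23.736) → (192.734,31.623) → (189.939,11.007) (closed)

[4] `<polygon>` rectangle, #ff00ff→cut S821 F1463: (26.433,90.178) → (37.284,90.178) → (37.284,46.858) → (26.433,46.858) → (26.433,90.178) (closed)

[5] `<circle>` circle, #ff8800→engrave S295 F3143: (151.916,48.284) → (140.630,75.532) → (113.382,86.818) → (86.134,75.532) → (74.848,48.284) → (86.134,21.036) → (113.382,9.750) → (140.630,21.036) → (151.916,48.284) (closed)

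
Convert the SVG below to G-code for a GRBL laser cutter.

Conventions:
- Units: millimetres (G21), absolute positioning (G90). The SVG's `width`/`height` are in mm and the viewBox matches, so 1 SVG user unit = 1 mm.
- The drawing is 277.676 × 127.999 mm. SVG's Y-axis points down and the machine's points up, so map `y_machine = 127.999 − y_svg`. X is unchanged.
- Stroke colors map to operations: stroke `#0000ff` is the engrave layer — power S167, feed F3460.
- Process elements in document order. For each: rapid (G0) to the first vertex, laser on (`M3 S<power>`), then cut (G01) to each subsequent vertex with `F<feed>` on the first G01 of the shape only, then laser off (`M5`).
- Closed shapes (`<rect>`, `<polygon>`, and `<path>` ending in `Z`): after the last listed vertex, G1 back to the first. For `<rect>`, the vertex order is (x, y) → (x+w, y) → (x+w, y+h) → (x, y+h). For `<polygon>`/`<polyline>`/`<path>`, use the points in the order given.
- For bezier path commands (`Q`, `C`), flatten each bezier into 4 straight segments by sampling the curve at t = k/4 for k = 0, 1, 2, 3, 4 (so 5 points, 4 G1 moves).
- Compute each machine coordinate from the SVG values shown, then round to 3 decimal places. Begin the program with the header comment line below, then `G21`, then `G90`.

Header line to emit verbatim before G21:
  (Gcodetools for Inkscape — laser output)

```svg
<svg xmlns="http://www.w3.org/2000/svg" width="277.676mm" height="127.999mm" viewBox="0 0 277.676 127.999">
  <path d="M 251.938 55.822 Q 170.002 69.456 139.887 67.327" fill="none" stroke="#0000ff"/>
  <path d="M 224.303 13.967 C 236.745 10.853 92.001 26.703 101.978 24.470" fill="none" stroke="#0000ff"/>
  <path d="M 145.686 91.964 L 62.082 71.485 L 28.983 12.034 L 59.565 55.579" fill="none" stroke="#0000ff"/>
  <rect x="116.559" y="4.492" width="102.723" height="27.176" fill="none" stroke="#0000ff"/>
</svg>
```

viewBox `0 0 277.676 127.999` with mm width/height → 1 unit = 1 mm. Flip: y_m = 127.999 − y_svg.

**Shape 1** — `<path>` quadratic bezier, stroke `#0000ff` → engrave (S167, F3460). Control points (SVG): P0=(251.938,55.822), P1=(170.002,69.456), P2=(139.887,67.327); sampled at t=k/4. Machine vertices: (251.938,72.177) → (214.209,66.345) → (182.957,62.484) → (158.183,60.593) → (139.887,60.672). Open path.

**Shape 2** — `<path>` cubic bezier, stroke `#0000ff` → engrave (S167, F3460). Control points (SVG): P0=(224.303,13.967), P1=(236.745,10.853), P2=(92.001,26.703), P3=(101.978,24.470); sampled at t=k/4. Machine vertices: (224.303,114.032) → (209.036,113.391) → (164.065,109.111) → (118.632,104.666) → (101.978,103.529). Open path.

**Shape 3** — `<path>` open polyline, stroke `#0000ff` → engrave (S167, F3460). Machine vertices: (145.686,36.035) → (62.082,56.514) → (28.983,115.965) → (59.565,72.420). Open path.

**Shape 4** — `<rect>` rectangle, stroke `#0000ff` → engrave (S167, F3460). Machine vertices: (116.559,123.507) → (219.282,123.507) → (219.282,96.331) → (116.559,96.331) → (116.559,123.507). Closed: final G1 returns to the first vertex.

(Gcodetools for Inkscape — laser output)
G21
G90
G0 X251.938 Y72.177
M3 S167
G01 X214.209 Y66.345 F3460
G01 X182.957 Y62.484
G01 X158.183 Y60.593
G01 X139.887 Y60.672
M5
G0 X224.303 Y114.032
M3 S167
G01 X209.036 Y113.391 F3460
G01 X164.065 Y109.111
G01 X118.632 Y104.666
G01 X101.978 Y103.529
M5
G0 X145.686 Y36.035
M3 S167
G01 X62.082 Y56.514 F3460
G01 X28.983 Y115.965
G01 X59.565 Y72.420
M5
G0 X116.559 Y123.507
M3 S167
G01 X219.282 Y123.507 F3460
G01 X219.282 Y96.331
G01 X116.559 Y96.331
G01 X116.559 Y123.507
M5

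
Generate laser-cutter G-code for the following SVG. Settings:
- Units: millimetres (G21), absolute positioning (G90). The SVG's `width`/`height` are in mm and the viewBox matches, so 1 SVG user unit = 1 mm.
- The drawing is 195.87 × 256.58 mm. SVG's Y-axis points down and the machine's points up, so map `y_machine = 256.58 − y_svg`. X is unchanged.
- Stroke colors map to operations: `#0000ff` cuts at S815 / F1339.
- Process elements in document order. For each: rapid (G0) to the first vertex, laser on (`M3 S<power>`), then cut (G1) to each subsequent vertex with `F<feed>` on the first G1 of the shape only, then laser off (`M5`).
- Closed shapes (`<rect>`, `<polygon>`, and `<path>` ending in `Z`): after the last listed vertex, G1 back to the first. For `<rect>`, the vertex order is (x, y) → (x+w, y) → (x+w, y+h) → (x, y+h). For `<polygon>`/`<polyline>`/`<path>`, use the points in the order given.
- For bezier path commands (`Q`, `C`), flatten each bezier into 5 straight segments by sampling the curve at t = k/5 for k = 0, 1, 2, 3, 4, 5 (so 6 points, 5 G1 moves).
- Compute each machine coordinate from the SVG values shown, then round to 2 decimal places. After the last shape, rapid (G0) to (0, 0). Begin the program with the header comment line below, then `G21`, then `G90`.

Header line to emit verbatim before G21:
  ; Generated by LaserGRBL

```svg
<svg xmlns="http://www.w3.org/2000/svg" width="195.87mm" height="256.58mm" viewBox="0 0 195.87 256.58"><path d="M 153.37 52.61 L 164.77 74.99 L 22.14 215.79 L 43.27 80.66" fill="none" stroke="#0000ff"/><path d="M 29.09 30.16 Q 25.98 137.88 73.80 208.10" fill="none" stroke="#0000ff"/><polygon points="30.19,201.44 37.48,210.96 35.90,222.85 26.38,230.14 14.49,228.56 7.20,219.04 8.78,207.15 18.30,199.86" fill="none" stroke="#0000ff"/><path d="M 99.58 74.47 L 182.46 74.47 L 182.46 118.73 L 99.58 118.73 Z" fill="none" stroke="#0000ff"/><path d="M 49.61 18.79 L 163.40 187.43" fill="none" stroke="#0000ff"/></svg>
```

; Generated by LaserGRBL
G21
G90
G0 X153.37 Y203.97
M3 S815
G1 X164.77 Y181.59 F1339
G1 X22.14 Y40.79
G1 X43.27 Y175.92
M5
G0 X29.09 Y226.42
M3 S815
G1 X29.88 Y184.83 F1339
G1 X34.75 Y146.24
G1 X43.69 Y110.66
G1 X56.71 Y78.07
G1 X73.80 Y48.48
M5
G0 X30.19 Y55.14
M3 S815
G1 X37.48 Y45.62 F1339
G1 X35.90 Y33.73
G1 X26.38 Y26.44
G1 X14.49 Y28.02
G1 X7.20 Y37.54
G1 X8.78 Y49.43
G1 X18.30 Y56.72
G1 X30.19 Y55.14
M5
G0 X99.58 Y182.11
M3 S815
G1 X182.46 Y182.11 F1339
G1 X182.46 Y137.85
G1 X99.58 Y137.85
G1 X99.58 Y182.11
M5
G0 X49.61 Y237.79
M3 S815
G1 X163.40 Y69.15 F1339
M5
G0 X0.00 Y0.00

1 u = 1 mm; y_m = 256.58 − y.

[1] `<path>` open polyline, #0000ff→cut S815 F1339: (153.37,203.97) → (164.77,181.59) → (22.14,40.79) → (43.27,175.92)

[2] `<path>` quadratic bezier, #0000ff→cut S815 F1339: (29.09,226.42) → (29.88,184.83) → (34.75,146.24) → (43.69,110.66) → (56.71,78.07) → (73.80,48.48)

[3] `<polygon>` regular polygon, #0000ff→cut S815 F1339: (30.19,55.14) → (37.48,45.62) → (35.90,33.73) → (26.38,26.44) → (14.49,28.02) → (7.20,37.54) → (8.78,49.43) → (18.30,56.72) → (30.19,55.14) (closed)

[4] `<path>` rectangle, #0000ff→cut S815 F1339: (99.58,182.11) → (182.46,182.11) → (182.46,137.85) → (99.58,137.85) → (99.58,182.11) (closed)

[5] `<path>` line segment, #0000ff→cut S815 F1339: (49.61,237.79) → (163.40,69.15)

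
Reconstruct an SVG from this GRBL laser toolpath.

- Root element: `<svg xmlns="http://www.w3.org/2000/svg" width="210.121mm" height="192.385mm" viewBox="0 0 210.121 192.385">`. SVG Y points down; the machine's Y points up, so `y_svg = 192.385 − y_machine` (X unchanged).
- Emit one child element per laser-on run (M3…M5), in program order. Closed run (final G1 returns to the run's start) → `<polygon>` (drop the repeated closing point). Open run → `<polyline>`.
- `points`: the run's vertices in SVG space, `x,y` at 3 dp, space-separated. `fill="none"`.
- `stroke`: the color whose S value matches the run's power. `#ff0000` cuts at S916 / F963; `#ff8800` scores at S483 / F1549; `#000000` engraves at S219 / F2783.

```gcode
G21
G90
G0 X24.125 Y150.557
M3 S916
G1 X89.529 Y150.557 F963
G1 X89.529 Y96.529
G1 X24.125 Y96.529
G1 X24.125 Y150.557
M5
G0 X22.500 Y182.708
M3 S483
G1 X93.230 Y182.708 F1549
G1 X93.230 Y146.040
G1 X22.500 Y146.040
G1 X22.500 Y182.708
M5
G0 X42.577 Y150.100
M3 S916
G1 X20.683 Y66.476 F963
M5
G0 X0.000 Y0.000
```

y_svg = 192.385 − y_m.

[1] S916→`#ff0000` (cut); closed run; points: 24.125,41.828 89.529,41.828 89.529,95.856 24.125,95.856

[2] S483→`#ff8800` (score); closed run; points: 22.500,9.677 93.230,9.677 93.230,46.345 22.500,46.345

[3] S916→`#ff0000` (cut); open run; points: 42.577,42.285 20.683,125.909

<svg xmlns="http://www.w3.org/2000/svg" width="210.121mm" height="192.385mm" viewBox="0 0 210.121 192.385">
  <polygon points="24.125,41.828 89.529,41.828 89.529,95.856 24.125,95.856" fill="none" stroke="#ff0000"/>
  <polygon points="22.500,9.677 93.230,9.677 93.230,46.345 22.500,46.345" fill="none" stroke="#ff8800"/>
  <polyline points="42.577,42.285 20.683,125.909" fill="none" stroke="#ff0000"/>
</svg>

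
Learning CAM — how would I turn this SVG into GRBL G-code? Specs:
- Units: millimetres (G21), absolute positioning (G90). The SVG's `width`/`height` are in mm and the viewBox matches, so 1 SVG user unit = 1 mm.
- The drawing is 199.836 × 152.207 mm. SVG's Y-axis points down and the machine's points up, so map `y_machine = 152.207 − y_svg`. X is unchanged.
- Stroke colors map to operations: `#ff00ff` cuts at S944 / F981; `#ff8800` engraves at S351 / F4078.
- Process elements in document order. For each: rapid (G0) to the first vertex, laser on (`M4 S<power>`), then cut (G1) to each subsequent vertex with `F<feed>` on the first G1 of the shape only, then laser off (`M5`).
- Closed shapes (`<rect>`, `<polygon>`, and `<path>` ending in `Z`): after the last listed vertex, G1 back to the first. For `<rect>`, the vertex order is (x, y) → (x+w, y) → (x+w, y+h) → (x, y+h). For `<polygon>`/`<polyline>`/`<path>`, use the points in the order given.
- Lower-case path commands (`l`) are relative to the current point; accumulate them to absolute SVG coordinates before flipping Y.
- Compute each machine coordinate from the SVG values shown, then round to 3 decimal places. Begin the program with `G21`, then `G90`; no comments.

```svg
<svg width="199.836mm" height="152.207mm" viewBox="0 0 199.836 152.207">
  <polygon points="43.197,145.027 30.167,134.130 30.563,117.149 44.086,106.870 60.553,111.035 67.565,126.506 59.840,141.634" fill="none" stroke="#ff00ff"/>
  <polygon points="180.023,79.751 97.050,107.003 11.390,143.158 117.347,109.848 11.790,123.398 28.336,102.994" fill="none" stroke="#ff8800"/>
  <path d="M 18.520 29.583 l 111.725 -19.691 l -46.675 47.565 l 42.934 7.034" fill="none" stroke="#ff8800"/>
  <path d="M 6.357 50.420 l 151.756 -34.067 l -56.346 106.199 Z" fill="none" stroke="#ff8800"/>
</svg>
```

G21
G90
G0 X43.197 Y7.180
M4 S944
G1 X30.167 Y18.077 F981
G1 X30.563 Y35.058
G1 X44.086 Y45.337
G1 X60.553 Y41.172
G1 X67.565 Y25.701
G1 X59.840 Y10.573
G1 X43.197 Y7.180
M5
G0 X180.023 Y72.456
M4 S351
G1 X97.050 Y45.204 F4078
G1 X11.390 Y9.049
G1 X117.347 Y42.359
G1 X11.790 Y28.809
G1 X28.336 Y49.213
G1 X180.023 Y72.456
M5
G0 X18.520 Y122.624
M4 S351
G1 X130.245 Y142.315 F4078
G1 X83.570 Y94.750
G1 X126.504 Y87.716
M5
G0 X6.357 Y101.787
M4 S351
G1 X158.113 Y135.854 F4078
G1 X101.767 Y29.655
G1 X6.357 Y101.787
M5

viewBox `0 0 199.836 152.207` with mm width/height → 1 unit = 1 mm. Flip: y_m = 152.207 − y_svg.

**Shape 1** — `<polygon>` regular polygon, stroke `#ff00ff` → cut (S944, F981). Machine vertices: (43.197,7.180) → (30.167,18.077) → (30.563,35.058) → (44.086,45.337) → (60.553,41.172) → (67.565,25.701) → (59.840,10.573) → (43.197,7.180). Closed: final G1 returns to the first vertex.

**Shape 2** — `<polygon>` closed polygon, stroke `#ff8800` → engrave (S351, F4078). Machine vertices: (180.023,72.456) → (97.050,45.204) → (11.390,9.049) → (117.347,42.359) → (11.790,28.809) → (28.336,49.213) → (180.023,72.456). Closed: final G1 returns to the first vertex.

**Shape 3** — `<path>` open polyline, stroke `#ff8800` → engrave (S351, F4078). Machine vertices: (18.520,122.624) → (130.245,142.315) → (83.570,94.750) → (126.504,87.716). Open path.

**Shape 4** — `<path>` closed polygon, stroke `#ff8800` → engrave (S351, F4078). Machine vertices: (6.357,101.787) → (158.113,135.854) → (101.767,29.655) → (6.357,101.787). Closed: final G1 returns to the first vertex.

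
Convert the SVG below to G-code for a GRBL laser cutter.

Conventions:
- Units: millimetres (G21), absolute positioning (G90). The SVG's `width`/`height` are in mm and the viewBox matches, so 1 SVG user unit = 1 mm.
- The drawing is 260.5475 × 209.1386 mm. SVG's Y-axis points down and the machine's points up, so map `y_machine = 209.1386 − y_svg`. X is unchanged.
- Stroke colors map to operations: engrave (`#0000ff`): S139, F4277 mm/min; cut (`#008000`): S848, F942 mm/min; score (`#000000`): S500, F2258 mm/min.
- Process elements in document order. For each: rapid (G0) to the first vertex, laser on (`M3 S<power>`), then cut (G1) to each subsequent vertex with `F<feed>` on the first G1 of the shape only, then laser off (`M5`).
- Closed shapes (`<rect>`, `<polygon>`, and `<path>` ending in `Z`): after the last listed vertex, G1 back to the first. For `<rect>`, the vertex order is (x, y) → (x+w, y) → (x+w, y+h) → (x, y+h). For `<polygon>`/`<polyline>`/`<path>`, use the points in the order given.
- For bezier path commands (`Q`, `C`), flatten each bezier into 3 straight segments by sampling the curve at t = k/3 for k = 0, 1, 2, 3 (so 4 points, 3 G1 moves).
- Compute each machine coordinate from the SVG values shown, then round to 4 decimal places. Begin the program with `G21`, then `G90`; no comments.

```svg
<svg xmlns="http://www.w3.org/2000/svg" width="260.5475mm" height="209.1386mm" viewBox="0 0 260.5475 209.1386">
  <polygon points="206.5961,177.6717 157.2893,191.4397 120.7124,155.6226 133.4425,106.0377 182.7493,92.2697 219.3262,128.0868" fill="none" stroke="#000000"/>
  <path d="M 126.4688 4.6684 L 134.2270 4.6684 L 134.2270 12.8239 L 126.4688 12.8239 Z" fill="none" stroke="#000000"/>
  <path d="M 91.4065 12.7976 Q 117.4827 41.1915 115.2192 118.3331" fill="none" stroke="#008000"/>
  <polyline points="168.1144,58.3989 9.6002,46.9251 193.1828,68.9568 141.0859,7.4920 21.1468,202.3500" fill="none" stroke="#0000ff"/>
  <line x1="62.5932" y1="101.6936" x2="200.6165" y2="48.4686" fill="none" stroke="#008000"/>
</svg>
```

Since the viewBox matches the mm dimensions, user units are millimetres directly. The only transform is the Y-flip y_m = 209.1386 − y_svg.

Shape 1 is a regular polygon drawn with `<polygon>`. Its stroke #000000 means score at S500, F2258. After flipping Y the toolpath is (206.5961,31.4669) → (157.2893,17.6989) → (120.7124,53.5160) → (133.4425,103.1009) → (182.7493,116.8689) → (219.3262,81.0518) → (206.5961,31.4669), returning to the start.

Shape 2 is a rectangle drawn with `<path>`. Its stroke #000000 means score at S500, F2258. After flipping Y the toolpath is (126.4688,204.4702) → (134.2270,204.4702) → (134.2270,196.3147) → (126.4688,196.3147) → (126.4688,204.4702), returning to the start.

Shape 3 is a quadratic bezier drawn with `<path>`. Its stroke #008000 means cut at S848, F942. After flipping Y the toolpath is (91.4065,196.3410) → (105.6418,171.9953) → (113.5793,136.8168) → (115.2192,90.8055).

Shape 4 is a open polyline drawn with `<polyline>`. Its stroke #0000ff means engrave at S139, F4277. After flipping Y the toolpath is (168.1144,150.7397) → (9.6002,162.2135) → (193.1828,140.1818) → (141.0859,201.6466) → (21.1468,6.7886).

Shape 5 is a line segment drawn with `<line>`. Its stroke #008000 means cut at S848, F942. After flipping Y the toolpath is (62.5932,107.4450) → (200.6165,160.6700).

G21
G90
G0 X206.5961 Y31.4669
M3 S500
G1 X157.2893 Y17.6989 F2258
G1 X120.7124 Y53.5160
G1 X133.4425 Y103.1009
G1 X182.7493 Y116.8689
G1 X219.3262 Y81.0518
G1 X206.5961 Y31.4669
M5
G0 X126.4688 Y204.4702
M3 S500
G1 X134.2270 Y204.4702 F2258
G1 X134.2270 Y196.3147
G1 X126.4688 Y196.3147
G1 X126.4688 Y204.4702
M5
G0 X91.4065 Y196.3410
M3 S848
G1 X105.6418 Y171.9953 F942
G1 X113.5793 Y136.8168
G1 X115.2192 Y90.8055
M5
G0 X168.1144 Y150.7397
M3 S139
G1 X9.6002 Y162.2135 F4277
G1 X193.1828 Y140.1818
G1 X141.0859 Y201.6466
G1 X21.1468 Y6.7886
M5
G0 X62.5932 Y107.4450
M3 S848
G1 X200.6165 Y160.6700 F942
M5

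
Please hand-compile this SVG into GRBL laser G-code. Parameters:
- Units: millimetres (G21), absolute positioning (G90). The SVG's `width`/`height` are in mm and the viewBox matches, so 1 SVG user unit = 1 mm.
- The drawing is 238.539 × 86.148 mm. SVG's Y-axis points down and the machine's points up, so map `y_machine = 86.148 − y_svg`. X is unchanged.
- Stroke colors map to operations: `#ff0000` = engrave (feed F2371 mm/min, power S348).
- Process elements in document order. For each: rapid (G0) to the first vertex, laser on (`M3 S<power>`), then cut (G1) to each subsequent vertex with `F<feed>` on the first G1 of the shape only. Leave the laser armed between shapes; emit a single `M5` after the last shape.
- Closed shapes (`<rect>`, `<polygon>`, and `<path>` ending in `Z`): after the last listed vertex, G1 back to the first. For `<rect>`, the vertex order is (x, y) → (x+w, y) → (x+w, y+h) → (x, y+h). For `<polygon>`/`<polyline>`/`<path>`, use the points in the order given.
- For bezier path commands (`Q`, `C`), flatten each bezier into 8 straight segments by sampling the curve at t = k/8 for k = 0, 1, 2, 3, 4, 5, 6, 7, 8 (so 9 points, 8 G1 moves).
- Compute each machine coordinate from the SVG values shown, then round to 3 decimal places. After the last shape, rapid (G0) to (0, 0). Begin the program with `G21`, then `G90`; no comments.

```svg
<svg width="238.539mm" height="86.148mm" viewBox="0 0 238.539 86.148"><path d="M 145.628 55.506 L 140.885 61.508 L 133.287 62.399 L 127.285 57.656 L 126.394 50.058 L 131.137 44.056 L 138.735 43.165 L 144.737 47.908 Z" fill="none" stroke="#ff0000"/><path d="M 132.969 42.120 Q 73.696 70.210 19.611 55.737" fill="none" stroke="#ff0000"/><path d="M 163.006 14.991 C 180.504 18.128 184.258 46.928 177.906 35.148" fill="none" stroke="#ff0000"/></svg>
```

viewBox `0 0 238.539 86.148` with mm width/height → 1 unit = 1 mm. Flip: y_m = 86.148 − y_svg.

**Shape 1** — `<path>` regular polygon, stroke `#ff0000` → engrave (S348, F2371). Machine vertices: (145.628,30.642) → (140.885,24.640) → (133.287,23.749) → (127.285,28.492) → (126.394,36.090) → (131.137,42.092) → (138.735,42.983) → (144.737,38.240) → (145.628,30.642). Closed: final G1 returns to the first vertex.

**Shape 2** — `<path>` quadratic bezier, stroke `#ff0000` → engrave (S348, F2371). Control points (SVG): P0=(132.969,42.120), P1=(73.696,70.210), P2=(19.611,55.737); sampled at t=k/8. Machine vertices: (132.969,44.028) → (118.232,37.671) → (103.657,32.643) → (89.244,28.946) → (74.993,26.579) → (60.904,25.542) → (46.978,25.835) → (33.213,27.458) → (19.611,30.411). Open path.

**Shape 3** — `<path>` cubic bezier, stroke `#ff0000` → engrave (S348, F2371). Control points (SVG): P0=(163.006,14.991), P1=(180.504,18.128), P2=(184.258,46.928), P3=(177.906,35.148); sampled at t=k/8. Machine vertices: (163.006,71.157) → (168.931,68.907) → (173.609,65.027) → (177.085,60.295) → (179.400,55.485) → (180.597,51.374) → (180.718,48.739) → (179.807,48.355) → (177.906,51.000). Open path.

G21
G90
G0 X145.628 Y30.642
M3 S348
G1 X140.885 Y24.640 F2371
G1 X133.287 Y23.749
G1 X127.285 Y28.492
G1 X126.394 Y36.090
G1 X131.137 Y42.092
G1 X138.735 Y42.983
G1 X144.737 Y38.240
G1 X145.628 Y30.642
G0 X132.969 Y44.028
M3 S348
G1 X118.232 Y37.671 F2371
G1 X103.657 Y32.643
G1 X89.244 Y28.946
G1 X74.993 Y26.579
G1 X60.904 Y25.542
G1 X46.978 Y25.835
G1 X33.213 Y27.458
G1 X19.611 Y30.411
G0 X163.006 Y71.157
M3 S348
G1 X168.931 Y68.907 F2371
G1 X173.609 Y65.027
G1 X177.085 Y60.295
G1 X179.400 Y55.485
G1 X180.597 Y51.374
G1 X180.718 Y48.739
G1 X179.807 Y48.355
G1 X177.906 Y51.000
M5
G0 X0.000 Y0.000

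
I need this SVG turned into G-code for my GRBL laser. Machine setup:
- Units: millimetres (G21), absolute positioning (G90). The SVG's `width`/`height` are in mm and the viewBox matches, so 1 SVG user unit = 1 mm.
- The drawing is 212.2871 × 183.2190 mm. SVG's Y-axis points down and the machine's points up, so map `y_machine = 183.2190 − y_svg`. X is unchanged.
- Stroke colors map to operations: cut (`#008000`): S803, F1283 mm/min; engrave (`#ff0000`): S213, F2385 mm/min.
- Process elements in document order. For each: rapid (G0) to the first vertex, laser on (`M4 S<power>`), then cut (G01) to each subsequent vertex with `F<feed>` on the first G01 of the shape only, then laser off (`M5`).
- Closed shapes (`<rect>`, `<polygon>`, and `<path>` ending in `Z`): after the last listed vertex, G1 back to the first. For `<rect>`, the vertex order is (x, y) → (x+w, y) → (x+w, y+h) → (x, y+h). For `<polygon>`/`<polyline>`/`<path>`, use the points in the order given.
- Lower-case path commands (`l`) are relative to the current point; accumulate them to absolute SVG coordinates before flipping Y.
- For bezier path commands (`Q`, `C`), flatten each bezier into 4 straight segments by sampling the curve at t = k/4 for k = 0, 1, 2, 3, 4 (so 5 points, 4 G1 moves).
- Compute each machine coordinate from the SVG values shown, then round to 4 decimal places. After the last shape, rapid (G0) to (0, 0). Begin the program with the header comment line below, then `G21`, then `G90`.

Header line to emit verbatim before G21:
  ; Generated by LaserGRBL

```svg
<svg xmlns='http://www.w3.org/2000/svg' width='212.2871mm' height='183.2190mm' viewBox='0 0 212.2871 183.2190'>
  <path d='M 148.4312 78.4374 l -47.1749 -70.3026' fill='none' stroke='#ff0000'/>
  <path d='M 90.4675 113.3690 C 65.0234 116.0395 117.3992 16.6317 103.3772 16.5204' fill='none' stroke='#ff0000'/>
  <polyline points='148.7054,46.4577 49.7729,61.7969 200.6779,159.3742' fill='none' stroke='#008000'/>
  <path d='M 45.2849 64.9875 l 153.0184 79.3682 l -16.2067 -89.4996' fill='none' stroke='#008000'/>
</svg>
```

viewBox `0 0 212.2871 183.2190` with mm width/height → 1 unit = 1 mm. Flip: y_m = 183.2190 − y_svg.

**Shape 1** — `<path>` line segment, stroke `#ff0000` → engrave (S213, F2385). Machine vertices: (148.4312,104.7816) → (101.2563,175.0842). Open path.

**Shape 2** — `<path>` cubic bezier, stroke `#ff0000` → engrave (S213, F2385). Control points (SVG): P0=(90.4675,113.3690), P1=(65.0234,116.0395), P2=(117.3992,16.6317), P3=(103.3772,16.5204); sampled at t=k/4. Machine vertices: (90.4675,69.8500) → (83.7223,83.8403) → (92.6391,117.2311) → (103.6975,151.1435) → (103.3772,166.6986). Open path.

**Shape 3** — `<polyline>` open polyline, stroke `#008000` → cut (S803, F1283). Machine vertices: (148.7054,136.7613) → (49.7729,121.4221) → (200.6779,23.8448). Open path.

**Shape 4** — `<path>` open polyline, stroke `#008000` → cut (S803, F1283). Machine vertices: (45.2849,118.2315) → (198.3033,38.8633) → (182.0966,128.3629). Open path.

; Generated by LaserGRBL
G21
G90
G0 X148.4312 Y104.7816
M4 S213
G01 X101.2563 Y175.0842 F2385
M5
G0 X90.4675 Y69.8500
M4 S213
G01 X83.7223 Y83.8403 F2385
G01 X92.6391 Y117.2311
G01 X103.6975 Y151.1435
G01 X103.3772 Y166.6986
M5
G0 X148.7054 Y136.7613
M4 S803
G01 X49.7729 Y121.4221 F1283
G01 X200.6779 Y23.8448
M5
G0 X45.2849 Y118.2315
M4 S803
G01 X198.3033 Y38.8633 F1283
G01 X182.0966 Y128.3629
M5
G0 X0.0000 Y0.0000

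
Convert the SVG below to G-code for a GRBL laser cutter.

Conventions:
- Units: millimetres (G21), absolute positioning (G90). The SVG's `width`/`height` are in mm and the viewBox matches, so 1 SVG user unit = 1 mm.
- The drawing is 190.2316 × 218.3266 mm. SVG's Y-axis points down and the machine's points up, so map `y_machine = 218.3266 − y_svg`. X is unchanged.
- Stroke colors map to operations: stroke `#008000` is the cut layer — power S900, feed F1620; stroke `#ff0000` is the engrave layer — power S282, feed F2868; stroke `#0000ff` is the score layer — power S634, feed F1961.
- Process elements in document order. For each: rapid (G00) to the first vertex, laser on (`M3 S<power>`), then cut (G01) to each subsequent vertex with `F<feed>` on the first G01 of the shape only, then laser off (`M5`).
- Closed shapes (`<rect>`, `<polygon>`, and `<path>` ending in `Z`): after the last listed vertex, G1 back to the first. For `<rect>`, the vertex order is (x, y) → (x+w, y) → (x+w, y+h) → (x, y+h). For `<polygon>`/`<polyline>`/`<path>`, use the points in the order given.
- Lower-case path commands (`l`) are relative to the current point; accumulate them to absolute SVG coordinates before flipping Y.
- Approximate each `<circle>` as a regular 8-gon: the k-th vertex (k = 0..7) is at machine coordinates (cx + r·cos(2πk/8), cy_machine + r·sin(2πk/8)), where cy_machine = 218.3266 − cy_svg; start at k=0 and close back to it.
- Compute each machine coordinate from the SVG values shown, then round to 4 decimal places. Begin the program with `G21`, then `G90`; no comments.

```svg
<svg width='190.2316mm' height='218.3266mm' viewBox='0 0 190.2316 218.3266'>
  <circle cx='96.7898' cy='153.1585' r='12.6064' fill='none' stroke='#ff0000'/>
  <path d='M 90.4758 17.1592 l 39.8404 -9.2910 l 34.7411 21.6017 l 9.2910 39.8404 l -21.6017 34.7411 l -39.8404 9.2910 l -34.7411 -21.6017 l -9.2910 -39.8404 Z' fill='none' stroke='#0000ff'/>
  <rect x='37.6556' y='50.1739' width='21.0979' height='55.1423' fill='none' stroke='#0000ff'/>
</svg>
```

Since the viewBox matches the mm dimensions, user units are millimetres directly. The only transform is the Y-flip y_m = 218.3266 − y_svg.

Shape 1 is a circle drawn with `<circle>`. Its stroke #ff0000 means engrave at S282, F2868. After flipping Y the toolpath is (109.3962,65.1681) → (105.7039,74.0822) → (96.7898,77.7745) → (87.8757,74.0822) → (84.1834,65.1681) → (87.8757,56.2540) → (96.7898,52.5617) → (105.7039,56.2540) → (109.3962,65.1681), returning to the start.

Shape 2 is a regular polygon drawn with `<path>`. Its stroke #0000ff means score at S634, F1961. After flipping Y the toolpath is (90.4758,201.1674) → (130.3162,210.4584) → (165.0573,188.8567) → (174.3483,149.0163) → (152.7466,114.2752) → (112.9062,104.9842) → (78.1651,126.5859) → (68.8741,166.4263) → (90.4758,201.1674), returning to the start.

Shape 3 is a rectangle drawn with `<rect>`. Its stroke #0000ff means score at S634, F1961. After flipping Y the toolpath is (37.6556,168.1527) → (58.7535,168.1527) → (58.7535,113.0104) → (37.6556,113.0104) → (37.6556,168.1527), returning to the start.

G21
G90
G00 X109.3962 Y65.1681
M3 S282
G01 X105.7039 Y74.0822 F2868
G01 X96.7898 Y77.7745
G01 X87.8757 Y74.0822
G01 X84.1834 Y65.1681
G01 X87.8757 Y56.2540
G01 X96.7898 Y52.5617
G01 X105.7039 Y56.2540
G01 X109.3962 Y65.1681
M5
G00 X90.4758 Y201.1674
M3 S634
G01 X130.3162 Y210.4584 F1961
G01 X165.0573 Y188.8567
G01 X174.3483 Y149.0163
G01 X152.7466 Y114.2752
G01 X112.9062 Y104.9842
G01 X78.1651 Y126.5859
G01 X68.8741 Y166.4263
G01 X90.4758 Y201.1674
M5
G00 X37.6556 Y168.1527
M3 S634
G01 X58.7535 Y168.1527 F1961
G01 X58.7535 Y113.0104
G01 X37.6556 Y113.0104
G01 X37.6556 Y168.1527
M5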